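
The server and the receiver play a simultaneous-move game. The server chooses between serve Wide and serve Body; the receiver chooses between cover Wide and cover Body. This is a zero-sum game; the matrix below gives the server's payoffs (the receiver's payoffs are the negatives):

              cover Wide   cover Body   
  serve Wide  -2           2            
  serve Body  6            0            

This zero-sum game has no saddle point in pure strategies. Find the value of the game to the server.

In a mixed equilibrium the server is indifferent between serve Wide and serve Body; this condition fixes q.
  the server's expected payoff from serve Wide: q·(-2) + (1−q)·2 = -4q + 2
  the server's expected payoff from serve Body: q·6 + (1−q)·0 = 6q
  -4q + 2 = 6q  ⇒  -10q = -2  ⇒  q = 1/5.
The value is the server's expected payoff against this mix (using serve Wide): (1/5)·(-2) + (4/5)·2 = 6/5.

v = 6/5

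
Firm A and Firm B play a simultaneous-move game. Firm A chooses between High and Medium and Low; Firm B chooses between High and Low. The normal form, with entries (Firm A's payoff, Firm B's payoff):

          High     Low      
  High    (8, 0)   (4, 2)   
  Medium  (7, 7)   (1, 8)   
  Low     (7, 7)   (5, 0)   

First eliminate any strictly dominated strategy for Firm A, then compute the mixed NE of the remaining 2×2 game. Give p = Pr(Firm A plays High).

Firm A's strategy Medium is strictly dominated by High: 8 > 7 and 4 > 1. Eliminate Medium.
In a mixed equilibrium Firm B is indifferent between High and Low; this condition fixes p.
  Firm B's payoff from High: p·0 + (1−p)·7 = -7p + 7
  Firm B's payoff from Low: p·2 + (1−p)·0 = 2p
  -7p + 7 = 2p  ⇒  -9p = -7  ⇒  p = 7/9.

p = 7/9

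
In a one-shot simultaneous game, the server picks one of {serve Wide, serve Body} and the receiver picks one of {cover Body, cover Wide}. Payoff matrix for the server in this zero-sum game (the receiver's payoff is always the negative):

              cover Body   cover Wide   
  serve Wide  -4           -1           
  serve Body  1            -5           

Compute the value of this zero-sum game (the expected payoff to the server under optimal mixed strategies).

v = -7/3

In a mixed equilibrium the server is indifferent between serve Wide and serve Body; this condition fixes q.
  the server's expected payoff from serve Wide: q·(-4) + (1−q)·(-1) = -3q - 1
  the server's expected payoff from serve Body: q·1 + (1−q)·(-5) = 6q - 5
  -3q - 1 = 6q - 5  ⇒  -9q = -4  ⇒  q = 4/9.
The value is the server's expected payoff against this mix (using serve Wide): (4/9)·(-4) + (5/9)·(-1) = -7/3.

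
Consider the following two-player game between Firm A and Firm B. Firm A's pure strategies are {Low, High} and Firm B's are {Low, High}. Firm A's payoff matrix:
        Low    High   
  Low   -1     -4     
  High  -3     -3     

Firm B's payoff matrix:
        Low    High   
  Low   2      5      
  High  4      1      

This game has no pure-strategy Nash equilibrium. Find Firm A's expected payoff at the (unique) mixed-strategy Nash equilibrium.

Firm B's mix must leave Firm A indifferent between Low and High.
  Firm A's payoff from Low: q·(-1) + (1−q)·(-4) = 3q - 4
  Firm A's payoff from High: q·(-3) + (1−q)·(-3) = -3
  3q - 4 = -3  ⇒  3q = 1  ⇒  q = 1/3.
At equilibrium Firm A is indifferent across rows, so Firm A's payoff equals the payoff from Low: (1/3)·(-1) + (2/3)·(-4) = -3.

-3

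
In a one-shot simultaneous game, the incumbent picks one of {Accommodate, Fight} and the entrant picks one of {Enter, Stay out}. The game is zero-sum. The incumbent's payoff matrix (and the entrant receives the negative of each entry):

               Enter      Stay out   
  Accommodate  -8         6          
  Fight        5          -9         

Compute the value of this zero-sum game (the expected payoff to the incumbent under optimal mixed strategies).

v = -3/2

In a mixed equilibrium the incumbent is indifferent between Accommodate and Fight; this condition fixes q.
  the incumbent's payoff to Accommodate: q·(-8) + (1−q)·6 = -14q + 6
  the incumbent's payoff to Fight: q·5 + (1−q)·(-9) = 14q - 9
  -14q + 6 = 14q - 9  ⇒  -28q = -15  ⇒  q = 15/28.
The value is the incumbent's expected payoff against this mix (using Accommodate): (15/28)·(-8) + (13/28)·6 = -3/2.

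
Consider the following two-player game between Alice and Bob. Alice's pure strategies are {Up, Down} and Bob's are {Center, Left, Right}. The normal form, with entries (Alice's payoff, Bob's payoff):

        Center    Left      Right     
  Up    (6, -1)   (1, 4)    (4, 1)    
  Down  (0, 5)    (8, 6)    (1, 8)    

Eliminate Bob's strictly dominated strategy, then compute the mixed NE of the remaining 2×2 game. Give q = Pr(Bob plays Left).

q = 3/10

Bob's strategy Center is strictly dominated by Right: 1 > -1 and 8 > 5. Eliminate Center.
Bob's mix must leave Alice indifferent between Up and Down.
  Alice's expected payoff from Up: q·1 + (1−q)·4 = -3q + 4
  Alice's expected payoff from Down: q·8 + (1−q)·1 = 7q + 1
  -3q + 4 = 7q + 1  ⇒  -10q = -3  ⇒  q = 3/10.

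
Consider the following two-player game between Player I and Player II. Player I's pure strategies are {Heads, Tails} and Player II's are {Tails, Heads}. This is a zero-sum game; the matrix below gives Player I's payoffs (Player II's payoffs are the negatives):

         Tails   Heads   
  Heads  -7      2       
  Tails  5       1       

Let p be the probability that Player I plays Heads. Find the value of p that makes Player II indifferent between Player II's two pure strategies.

In a mixed equilibrium Player II is indifferent between Tails and Heads; this condition fixes p.
  Player II's payoff to Tails: p·7 + (1−p)·(-5) = 12p - 5
  Player II's payoff to Heads: p·(-2) + (1−p)·(-1) = -p - 1
  12p - 5 = -p - 1  ⇒  13p = 4  ⇒  p = 4/13.

p = 4/13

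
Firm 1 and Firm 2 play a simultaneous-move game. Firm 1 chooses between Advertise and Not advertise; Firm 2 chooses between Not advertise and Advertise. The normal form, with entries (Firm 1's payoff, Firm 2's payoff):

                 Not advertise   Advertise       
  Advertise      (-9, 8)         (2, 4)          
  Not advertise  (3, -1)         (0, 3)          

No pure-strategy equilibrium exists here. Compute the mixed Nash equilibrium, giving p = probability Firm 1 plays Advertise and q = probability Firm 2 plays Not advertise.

p = 1/2, q = 1/7

In a mixed equilibrium Firm 2 is indifferent between Not advertise and Advertise; this condition fixes p.
  Firm 2's payoff to Not advertise: p·8 + (1−p)·(-1) = 9p - 1
  Firm 2's payoff to Advertise: p·4 + (1−p)·3 = p + 3
  9p - 1 = p + 3  ⇒  8p = 4  ⇒  p = 1/2.
Set Firm 1's expected payoff from Advertise equal to that from Not advertise:
  Firm 1's expected payoff from Advertise: q·(-9) + (1−q)·2 = -11q + 2
  Firm 1's expected payoff from Not advertise: q·3 + (1−q)·0 = 3q
  -11q + 2 = 3q  ⇒  -14q = -2  ⇒  q = 1/7.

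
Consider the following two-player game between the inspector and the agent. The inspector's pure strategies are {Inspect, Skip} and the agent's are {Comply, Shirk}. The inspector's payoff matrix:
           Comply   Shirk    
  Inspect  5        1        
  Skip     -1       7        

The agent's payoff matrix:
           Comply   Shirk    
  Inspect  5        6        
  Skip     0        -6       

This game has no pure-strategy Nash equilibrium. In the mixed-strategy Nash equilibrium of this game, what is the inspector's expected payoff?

For the inspector to be willing to mix, the inspector must be indifferent between Inspect and Skip, which pins down the agent's mix.
  the inspector's expected payoff from Inspect: q·5 + (1−q)·1 = 4q + 1
  the inspector's expected payoff from Skip: q·(-1) + (1−q)·7 = -8q + 7
  4q + 1 = -8q + 7  ⇒  12q = 6  ⇒  q = 1/2.
At equilibrium the inspector is indifferent across rows, so the inspector's payoff equals the payoff from Inspect: (1/2)·5 + (1/2)·1 = 3.

3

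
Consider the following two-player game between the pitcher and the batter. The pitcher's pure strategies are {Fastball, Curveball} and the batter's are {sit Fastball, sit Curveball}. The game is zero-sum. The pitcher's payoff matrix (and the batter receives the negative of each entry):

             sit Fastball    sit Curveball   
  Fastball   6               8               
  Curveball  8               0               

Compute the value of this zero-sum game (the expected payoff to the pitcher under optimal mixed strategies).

v = 32/5

In a mixed equilibrium the pitcher is indifferent between Fastball and Curveball; this condition fixes q.
  the pitcher's expected payoff from Fastball: q·6 + (1−q)·8 = -2q + 8
  the pitcher's expected payoff from Curveball: q·8 + (1−q)·0 = 8q
  -2q + 8 = 8q  ⇒  -10q = -8  ⇒  q = 4/5.
The value is the pitcher's expected payoff against this mix (using Fastball): (4/5)·6 + (1/5)·8 = 32/5.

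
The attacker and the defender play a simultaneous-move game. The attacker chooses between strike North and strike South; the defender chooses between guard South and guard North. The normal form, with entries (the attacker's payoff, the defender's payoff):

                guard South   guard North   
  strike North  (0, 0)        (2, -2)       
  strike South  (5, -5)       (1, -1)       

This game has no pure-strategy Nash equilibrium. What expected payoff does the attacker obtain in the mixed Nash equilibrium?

5/3

The attacker's indifference between strike North and strike South determines the defender's mixing probability q:
  the attacker's payoff to strike North: q·0 + (1−q)·2 = -2q + 2
  the attacker's payoff to strike South: q·5 + (1−q)·1 = 4q + 1
  -2q + 2 = 4q + 1  ⇒  -6q = -1  ⇒  q = 1/6.
At equilibrium the attacker is indifferent across rows, so the attacker's payoff equals the payoff from strike North: (1/6)·0 + (5/6)·2 = 5/3.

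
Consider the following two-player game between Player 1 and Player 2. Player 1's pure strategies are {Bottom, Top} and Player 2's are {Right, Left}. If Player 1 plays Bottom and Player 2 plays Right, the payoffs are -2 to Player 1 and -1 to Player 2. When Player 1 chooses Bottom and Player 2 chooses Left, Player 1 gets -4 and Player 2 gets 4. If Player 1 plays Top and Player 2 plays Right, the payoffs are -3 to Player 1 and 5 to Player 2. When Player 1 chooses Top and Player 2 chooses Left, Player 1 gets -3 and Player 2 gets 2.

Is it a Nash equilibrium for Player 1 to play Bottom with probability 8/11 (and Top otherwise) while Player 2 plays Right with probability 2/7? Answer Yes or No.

Given Player 1's mix p = 8/11, Player 2's payoff from Right is 7/11 but from Left is 38/11. Player 2 strictly prefers Left, so Player 2 would not mix.
So the proposed profile is not a Nash equilibrium.

No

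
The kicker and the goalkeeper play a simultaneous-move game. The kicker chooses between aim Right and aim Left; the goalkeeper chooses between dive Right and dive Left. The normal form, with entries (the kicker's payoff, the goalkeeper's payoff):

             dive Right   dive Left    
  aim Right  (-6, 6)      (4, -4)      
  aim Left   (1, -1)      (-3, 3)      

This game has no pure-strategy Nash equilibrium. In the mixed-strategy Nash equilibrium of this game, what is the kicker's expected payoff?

-1

For the kicker to be willing to mix, the kicker must be indifferent between aim Right and aim Left, which pins down the goalkeeper's mix.
  the kicker's payoff from aim Right: q·(-6) + (1−q)·4 = -10q + 4
  the kicker's payoff from aim Left: q·1 + (1−q)·(-3) = 4q - 3
  -10q + 4 = 4q - 3  ⇒  -14q = -7  ⇒  q = 1/2.
At equilibrium the kicker is indifferent across rows, so the kicker's payoff equals the payoff from aim Right: (1/2)·(-6) + (1/2)·4 = -1.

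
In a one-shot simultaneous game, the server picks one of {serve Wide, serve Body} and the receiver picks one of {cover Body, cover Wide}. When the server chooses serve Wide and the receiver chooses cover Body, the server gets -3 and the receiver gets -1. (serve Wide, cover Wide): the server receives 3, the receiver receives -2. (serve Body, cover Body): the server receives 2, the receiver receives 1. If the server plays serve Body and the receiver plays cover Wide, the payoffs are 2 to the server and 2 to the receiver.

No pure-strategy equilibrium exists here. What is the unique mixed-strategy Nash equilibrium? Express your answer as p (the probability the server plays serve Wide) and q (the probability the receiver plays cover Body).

In a mixed equilibrium the receiver is indifferent between cover Body and cover Wide; this condition fixes p.
  the receiver's payoff to cover Body: p·(-1) + (1−p)·1 = -2p + 1
  the receiver's payoff to cover Wide: p·(-2) + (1−p)·2 = -4p + 2
  -2p + 1 = -4p + 2  ⇒  2p = 1  ⇒  p = 1/2.
In a mixed equilibrium the server is indifferent between serve Wide and serve Body; this condition fixes q.
  the server's payoff to serve Wide: q·(-3) + (1−q)·3 = -6q + 3
  the server's payoff to serve Body: q·2 + (1−q)·2 = 2
  -6q + 3 = 2  ⇒  -6q = -1  ⇒  q = 1/6.

p = 1/2, q = 1/6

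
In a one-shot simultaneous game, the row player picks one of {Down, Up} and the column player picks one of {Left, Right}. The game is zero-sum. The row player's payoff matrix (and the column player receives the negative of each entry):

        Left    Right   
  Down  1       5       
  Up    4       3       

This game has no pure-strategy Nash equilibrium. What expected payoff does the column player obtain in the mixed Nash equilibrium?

-17/5

The column player's indifference between Left and Right determines the row player's mixing probability p:
  the column player's payoff to Left: p·(-1) + (1−p)·(-4) = 3p - 4
  the column player's payoff to Right: p·(-5) + (1−p)·(-3) = -2p - 3
  3p - 4 = -2p - 3  ⇒  5p = 1  ⇒  p = 1/5.
At equilibrium the column player is indifferent across columns, so the column player's payoff equals the payoff from Left: (1/5)·(-1) + (4/5)·(-4) = -17/5.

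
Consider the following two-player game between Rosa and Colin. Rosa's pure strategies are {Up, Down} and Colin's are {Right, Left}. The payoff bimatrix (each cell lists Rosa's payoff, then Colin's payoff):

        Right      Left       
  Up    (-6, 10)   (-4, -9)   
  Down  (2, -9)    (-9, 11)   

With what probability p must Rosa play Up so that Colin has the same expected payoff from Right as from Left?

p = 20/39

For Colin to be willing to mix, Colin must be indifferent between Right and Left, which pins down Rosa's mix.
  Colin's expected payoff from Right: p·10 + (1−p)·(-9) = 19p - 9
  Colin's expected payoff from Left: p·(-9) + (1−p)·11 = -20p + 11
  19p - 9 = -20p + 11  ⇒  39p = 20  ⇒  p = 20/39.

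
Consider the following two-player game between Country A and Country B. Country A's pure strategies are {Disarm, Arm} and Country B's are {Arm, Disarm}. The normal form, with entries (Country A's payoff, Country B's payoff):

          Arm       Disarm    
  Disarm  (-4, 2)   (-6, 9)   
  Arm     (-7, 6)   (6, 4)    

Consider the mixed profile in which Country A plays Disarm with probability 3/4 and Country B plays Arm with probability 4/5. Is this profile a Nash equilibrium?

Given Country A's mix p = 3/4, Country B's payoff from Arm is 3 but from Disarm is 31/4. Country B strictly prefers Disarm, so Country B would not mix.
So the proposed profile is not a Nash equilibrium.

No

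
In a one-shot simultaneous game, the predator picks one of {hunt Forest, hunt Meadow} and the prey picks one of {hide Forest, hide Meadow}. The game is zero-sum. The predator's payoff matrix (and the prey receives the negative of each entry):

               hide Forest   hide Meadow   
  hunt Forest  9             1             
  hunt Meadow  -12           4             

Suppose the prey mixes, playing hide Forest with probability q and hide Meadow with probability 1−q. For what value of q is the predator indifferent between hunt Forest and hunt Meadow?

q = 1/8

The predator's indifference between hunt Forest and hunt Meadow determines the prey's mixing probability q:
  the predator's expected payoff from hunt Forest: q·9 + (1−q)·1 = 8q + 1
  the predator's expected payoff from hunt Meadow: q·(-12) + (1−q)·4 = -16q + 4
  8q + 1 = -16q + 4  ⇒  24q = 3  ⇒  q = 1/8.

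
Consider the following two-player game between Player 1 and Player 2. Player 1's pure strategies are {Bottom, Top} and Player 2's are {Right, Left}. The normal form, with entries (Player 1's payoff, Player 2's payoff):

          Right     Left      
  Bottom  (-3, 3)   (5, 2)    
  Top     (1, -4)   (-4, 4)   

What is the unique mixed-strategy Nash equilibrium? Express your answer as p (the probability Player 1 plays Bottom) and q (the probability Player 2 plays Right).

p = 8/9, q = 9/13

For Player 2 to be willing to mix, Player 2 must be indifferent between Right and Left, which pins down Player 1's mix.
  Player 2's payoff to Right: p·3 + (1−p)·(-4) = 7p - 4
  Player 2's payoff to Left: p·2 + (1−p)·4 = -2p + 4
  7p - 4 = -2p + 4  ⇒  9p = 8  ⇒  p = 8/9.
In a mixed equilibrium Player 1 is indifferent between Bottom and Top; this condition fixes q.
  Player 1's expected payoff from Bottom: q·(-3) + (1−q)·5 = -8q + 5
  Player 1's expected payoff from Top: q·1 + (1−q)·(-4) = 5q - 4
  -8q + 5 = 5q - 4  ⇒  -13q = -9  ⇒  q = 9/13.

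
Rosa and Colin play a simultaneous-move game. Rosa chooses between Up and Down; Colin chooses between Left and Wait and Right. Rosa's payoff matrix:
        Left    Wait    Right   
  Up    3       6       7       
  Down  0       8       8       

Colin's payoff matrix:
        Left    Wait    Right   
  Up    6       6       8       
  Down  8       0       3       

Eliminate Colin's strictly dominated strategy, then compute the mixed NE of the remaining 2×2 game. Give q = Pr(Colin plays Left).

q = 1/4

Colin's strategy Wait is strictly dominated by Right: 8 > 6 and 3 > 0. Eliminate Wait.
Colin's mix must leave Rosa indifferent between Up and Down.
  Rosa's expected payoff from Up: q·3 + (1−q)·7 = -4q + 7
  Rosa's expected payoff from Down: q·0 + (1−q)·8 = -8q + 8
  -4q + 7 = -8q + 8  ⇒  4q = 1  ⇒  q = 1/4.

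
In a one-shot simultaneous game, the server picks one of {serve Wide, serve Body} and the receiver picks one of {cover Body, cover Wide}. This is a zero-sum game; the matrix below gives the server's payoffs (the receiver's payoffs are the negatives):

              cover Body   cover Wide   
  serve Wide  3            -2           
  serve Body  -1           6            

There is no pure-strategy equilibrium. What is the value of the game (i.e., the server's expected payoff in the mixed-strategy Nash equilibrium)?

v = 4/3

Set the server's expected payoff from serve Wide equal to that from serve Body:
  the server's payoff from serve Wide: q·3 + (1−q)·(-2) = 5q - 2
  the server's payoff from serve Body: q·(-1) + (1−q)·6 = -7q + 6
  5q - 2 = -7q + 6  ⇒  12q = 8  ⇒  q = 2/3.
The value is the server's expected payoff against this mix (using serve Wide): (2/3)·3 + (1/3)·(-2) = 4/3.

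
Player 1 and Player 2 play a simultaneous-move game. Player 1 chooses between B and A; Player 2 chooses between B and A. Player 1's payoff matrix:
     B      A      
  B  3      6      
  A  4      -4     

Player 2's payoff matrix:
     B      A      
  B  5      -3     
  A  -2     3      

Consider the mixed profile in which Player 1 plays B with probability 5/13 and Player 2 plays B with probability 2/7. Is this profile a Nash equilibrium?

Given Player 2's mix q = 2/7, Player 1's payoff from B is 36/7 but from A is -12/7. Player 1 strictly prefers B, so Player 1 would not mix.
So the proposed profile is not a Nash equilibrium.

No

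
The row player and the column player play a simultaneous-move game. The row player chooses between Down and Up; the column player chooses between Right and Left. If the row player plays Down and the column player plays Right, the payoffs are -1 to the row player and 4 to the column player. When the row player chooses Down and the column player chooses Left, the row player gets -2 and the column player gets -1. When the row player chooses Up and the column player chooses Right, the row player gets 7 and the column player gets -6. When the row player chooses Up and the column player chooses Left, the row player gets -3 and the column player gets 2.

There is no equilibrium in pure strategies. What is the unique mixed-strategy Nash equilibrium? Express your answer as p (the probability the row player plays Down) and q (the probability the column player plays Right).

The row player's mix must leave the column player indifferent between Right and Left.
  the column player's expected payoff from Right: p·4 + (1−p)·(-6) = 10p - 6
  the column player's expected payoff from Left: p·(-1) + (1−p)·2 = -3p + 2
  10p - 6 = -3p + 2  ⇒  13p = 8  ⇒  p = 8/13.
The row player's indifference between Down and Up determines the column player's mixing probability q:
  the row player's payoff from Down: q·(-1) + (1−q)·(-2) = q - 2
  the row player's payoff from Up: q·7 + (1−q)·(-3) = 10q - 3
  q - 2 = 10q - 3  ⇒  -9q = -1  ⇒  q = 1/9.

p = 8/13, q = 1/9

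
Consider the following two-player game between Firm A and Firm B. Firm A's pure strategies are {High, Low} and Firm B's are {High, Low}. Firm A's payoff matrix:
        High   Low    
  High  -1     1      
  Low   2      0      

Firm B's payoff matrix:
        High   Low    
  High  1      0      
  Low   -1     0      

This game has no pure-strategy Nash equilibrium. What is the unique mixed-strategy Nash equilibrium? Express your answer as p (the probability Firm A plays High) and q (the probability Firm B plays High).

p = 1/2, q = 1/4

In a mixed equilibrium Firm B is indifferent between High and Low; this condition fixes p.
  Firm B's payoff from High: p·1 + (1−p)·(-1) = 2p - 1
  Firm B's payoff from Low: p·0 + (1−p)·0 = 0
  2p - 1 = 0  ⇒  2p = 1  ⇒  p = 1/2.
For Firm A to be willing to mix, Firm A must be indifferent between High and Low, which pins down Firm B's mix.
  Firm A's expected payoff from High: q·(-1) + (1−q)·1 = -2q + 1
  Firm A's expected payoff from Low: q·2 + (1−q)·0 = 2q
  -2q + 1 = 2q  ⇒  -4q = -1  ⇒  q = 1/4.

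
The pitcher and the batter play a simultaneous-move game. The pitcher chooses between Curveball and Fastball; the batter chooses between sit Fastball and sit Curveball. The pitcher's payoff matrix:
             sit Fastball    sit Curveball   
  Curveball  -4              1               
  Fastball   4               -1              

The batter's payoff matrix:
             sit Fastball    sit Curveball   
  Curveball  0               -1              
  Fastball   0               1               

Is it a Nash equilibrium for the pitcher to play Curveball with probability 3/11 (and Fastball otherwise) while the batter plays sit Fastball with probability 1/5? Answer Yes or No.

No

Given the pitcher's mix p = 3/11, the batter's payoff from sit Fastball is 0 but from sit Curveball is 5/11. The batter strictly prefers sit Curveball, so the batter would not mix.
So the proposed profile is not a Nash equilibrium.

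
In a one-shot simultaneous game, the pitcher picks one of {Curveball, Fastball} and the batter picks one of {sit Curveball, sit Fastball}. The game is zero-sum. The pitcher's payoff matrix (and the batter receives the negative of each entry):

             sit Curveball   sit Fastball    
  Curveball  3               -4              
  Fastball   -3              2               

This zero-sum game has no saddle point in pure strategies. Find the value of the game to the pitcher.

The batter's mix must leave the pitcher indifferent between Curveball and Fastball.
  the pitcher's payoff from Curveball: q·3 + (1−q)·(-4) = 7q - 4
  the pitcher's payoff from Fastball: q·(-3) + (1−q)·2 = -5q + 2
  7q - 4 = -5q + 2  ⇒  12q = 6  ⇒  q = 1/2.
The value is the pitcher's expected payoff against this mix (using Curveball): (1/2)·3 + (1/2)·(-4) = -1/2.

v = -1/2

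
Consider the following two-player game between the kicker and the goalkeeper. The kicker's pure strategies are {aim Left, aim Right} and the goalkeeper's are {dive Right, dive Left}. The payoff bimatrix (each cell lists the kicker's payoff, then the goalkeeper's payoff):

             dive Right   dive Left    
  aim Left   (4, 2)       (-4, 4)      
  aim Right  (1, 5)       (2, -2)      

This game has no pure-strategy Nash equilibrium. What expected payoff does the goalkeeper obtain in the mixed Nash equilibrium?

The kicker's mix must leave the goalkeeper indifferent between dive Right and dive Left.
  the goalkeeper's expected payoff from dive Right: p·2 + (1−p)·5 = -3p + 5
  the goalkeeper's expected payoff from dive Left: p·4 + (1−p)·(-2) = 6p - 2
  -3p + 5 = 6p - 2  ⇒  -9p = -7  ⇒  p = 7/9.
At equilibrium the goalkeeper is indifferent across columns, so the goalkeeper's payoff equals the payoff from dive Right: (7/9)·2 + (2/9)·5 = 8/3.

8/3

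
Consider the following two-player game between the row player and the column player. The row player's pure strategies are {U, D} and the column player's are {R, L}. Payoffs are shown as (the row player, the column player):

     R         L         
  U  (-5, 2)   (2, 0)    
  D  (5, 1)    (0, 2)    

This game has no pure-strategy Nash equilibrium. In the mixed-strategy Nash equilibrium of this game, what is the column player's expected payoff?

Set the column player's expected payoff from R equal to that from L:
  the column player's payoff to R: p·2 + (1−p)·1 = p + 1
  the column player's payoff to L: p·0 + (1−p)·2 = -2p + 2
  p + 1 = -2p + 2  ⇒  3p = 1  ⇒  p = 1/3.
At equilibrium the column player is indifferent across columns, so the column player's payoff equals the payoff from R: (1/3)·2 + (2/3)·1 = 4/3.

4/3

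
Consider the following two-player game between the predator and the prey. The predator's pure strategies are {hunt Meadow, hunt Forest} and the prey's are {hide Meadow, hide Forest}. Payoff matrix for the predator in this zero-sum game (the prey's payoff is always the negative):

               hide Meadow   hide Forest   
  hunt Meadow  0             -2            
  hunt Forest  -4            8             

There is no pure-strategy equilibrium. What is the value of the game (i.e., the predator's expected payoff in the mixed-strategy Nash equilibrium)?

The predator's indifference between hunt Meadow and hunt Forest determines the prey's mixing probability q:
  the predator's payoff to hunt Meadow: q·0 + (1−q)·(-2) = 2q - 2
  the predator's payoff to hunt Forest: q·(-4) + (1−q)·8 = -12q + 8
  2q - 2 = -12q + 8  ⇒  14q = 10  ⇒  q = 5/7.
The value is the predator's expected payoff against this mix (using hunt Meadow): (5/7)·0 + (2/7)·(-2) = -4/7.

v = -4/7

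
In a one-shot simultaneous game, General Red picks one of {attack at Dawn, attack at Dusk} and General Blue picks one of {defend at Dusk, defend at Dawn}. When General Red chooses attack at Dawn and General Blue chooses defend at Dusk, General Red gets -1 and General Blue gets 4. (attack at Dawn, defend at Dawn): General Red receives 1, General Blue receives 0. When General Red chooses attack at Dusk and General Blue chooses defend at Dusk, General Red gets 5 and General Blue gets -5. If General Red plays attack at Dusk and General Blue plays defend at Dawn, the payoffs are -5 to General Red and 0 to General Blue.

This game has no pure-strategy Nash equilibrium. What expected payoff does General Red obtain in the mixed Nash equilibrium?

General Blue's mix must leave General Red indifferent between attack at Dawn and attack at Dusk.
  General Red's payoff to attack at Dawn: q·(-1) + (1−q)·1 = -2q + 1
  General Red's payoff to attack at Dusk: q·5 + (1−q)·(-5) = 10q - 5
  -2q + 1 = 10q - 5  ⇒  -12q = -6  ⇒  q = 1/2.
At equilibrium General Red is indifferent across rows, so General Red's payoff equals the payoff from attack at Dawn: (1/2)·(-1) + (1/2)·1 = 0.

0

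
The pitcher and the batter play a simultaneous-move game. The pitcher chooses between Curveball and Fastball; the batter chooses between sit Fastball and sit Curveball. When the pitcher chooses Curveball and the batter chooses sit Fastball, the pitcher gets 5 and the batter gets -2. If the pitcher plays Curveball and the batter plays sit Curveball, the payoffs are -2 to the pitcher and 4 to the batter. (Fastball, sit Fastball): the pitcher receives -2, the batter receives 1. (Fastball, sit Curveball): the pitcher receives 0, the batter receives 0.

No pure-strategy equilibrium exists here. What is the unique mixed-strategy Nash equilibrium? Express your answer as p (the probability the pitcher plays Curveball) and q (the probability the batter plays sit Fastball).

p = 1/7, q = 2/9

In a mixed equilibrium the batter is indifferent between sit Fastball and sit Curveball; this condition fixes p.
  the batter's payoff to sit Fastball: p·(-2) + (1−p)·1 = -3p + 1
  the batter's payoff to sit Curveball: p·4 + (1−p)·0 = 4p
  -3p + 1 = 4p  ⇒  -7p = -1  ⇒  p = 1/7.
The pitcher's indifference between Curveball and Fastball determines the batter's mixing probability q:
  the pitcher's expected payoff from Curveball: q·5 + (1−q)·(-2) = 7q - 2
  the pitcher's expected payoff from Fastball: q·(-2) + (1−q)·0 = -2q
  7q - 2 = -2q  ⇒  9q = 2  ⇒  q = 2/9.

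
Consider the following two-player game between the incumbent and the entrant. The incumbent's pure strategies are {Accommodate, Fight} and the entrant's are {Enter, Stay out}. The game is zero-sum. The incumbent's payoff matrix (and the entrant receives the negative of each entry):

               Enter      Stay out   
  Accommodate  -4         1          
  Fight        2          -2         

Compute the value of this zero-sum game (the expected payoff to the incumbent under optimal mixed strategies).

v = -2/3

In a mixed equilibrium the incumbent is indifferent between Accommodate and Fight; this condition fixes q.
  the incumbent's payoff from Accommodate: q·(-4) + (1−q)·1 = -5q + 1
  the incumbent's payoff from Fight: q·2 + (1−q)·(-2) = 4q - 2
  -5q + 1 = 4q - 2  ⇒  -9q = -3  ⇒  q = 1/3.
The value is the incumbent's expected payoff against this mix (using Accommodate): (1/3)·(-4) + (2/3)·1 = -2/3.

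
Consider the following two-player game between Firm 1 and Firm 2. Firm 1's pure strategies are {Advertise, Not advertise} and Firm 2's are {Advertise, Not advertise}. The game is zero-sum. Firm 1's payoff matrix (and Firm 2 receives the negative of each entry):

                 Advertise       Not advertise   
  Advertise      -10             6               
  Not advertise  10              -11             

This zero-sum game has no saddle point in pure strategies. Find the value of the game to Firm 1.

v = -50/37

Firm 2's mix must leave Firm 1 indifferent between Advertise and Not advertise.
  Firm 1's payoff from Advertise: q·(-10) + (1−q)·6 = -16q + 6
  Firm 1's payoff from Not advertise: q·10 + (1−q)·(-11) = 21q - 11
  -16q + 6 = 21q - 11  ⇒  -37q = -17  ⇒  q = 17/37.
The value is Firm 1's expected payoff against this mix (using Advertise): (17/37)·(-10) + (20/37)·6 = -50/37.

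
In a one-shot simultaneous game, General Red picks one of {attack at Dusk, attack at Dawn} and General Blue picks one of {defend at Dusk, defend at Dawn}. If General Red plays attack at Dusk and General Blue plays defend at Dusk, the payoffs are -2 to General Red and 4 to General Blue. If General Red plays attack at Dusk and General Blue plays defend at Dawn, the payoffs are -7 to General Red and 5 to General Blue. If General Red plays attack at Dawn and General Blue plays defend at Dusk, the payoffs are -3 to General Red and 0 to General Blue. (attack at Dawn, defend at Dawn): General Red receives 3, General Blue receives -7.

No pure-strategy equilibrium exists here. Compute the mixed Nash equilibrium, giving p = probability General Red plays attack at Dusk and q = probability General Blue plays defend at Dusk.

For General Blue to be willing to mix, General Blue must be indifferent between defend at Dusk and defend at Dawn, which pins down General Red's mix.
  General Blue's payoff to defend at Dusk: p·4 + (1−p)·0 = 4p
  General Blue's payoff to defend at Dawn: p·5 + (1−p)·(-7) = 12p - 7
  4p = 12p - 7  ⇒  -8p = -7  ⇒  p = 7/8.
Set General Red's expected payoff from attack at Dusk equal to that from attack at Dawn:
  General Red's expected payoff from attack at Dusk: q·(-2) + (1−q)·(-7) = 5q - 7
  General Red's expected payoff from attack at Dawn: q·(-3) + (1−q)·3 = -6q + 3
  5q - 7 = -6q + 3  ⇒  11q = 10  ⇒  q = 10/11.

p = 7/8, q = 10/11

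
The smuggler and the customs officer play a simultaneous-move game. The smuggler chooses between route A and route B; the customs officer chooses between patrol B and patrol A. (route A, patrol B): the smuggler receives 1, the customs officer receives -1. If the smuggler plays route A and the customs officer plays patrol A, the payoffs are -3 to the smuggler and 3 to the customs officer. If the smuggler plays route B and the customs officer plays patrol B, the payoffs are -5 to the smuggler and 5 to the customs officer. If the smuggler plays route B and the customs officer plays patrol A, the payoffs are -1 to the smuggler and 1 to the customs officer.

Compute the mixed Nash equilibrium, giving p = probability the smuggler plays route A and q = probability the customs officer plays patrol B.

p = 1/2, q = 1/4

For the customs officer to be willing to mix, the customs officer must be indifferent between patrol B and patrol A, which pins down the smuggler's mix.
  the customs officer's payoff to patrol B: p·(-1) + (1−p)·5 = -6p + 5
  the customs officer's payoff to patrol A: p·3 + (1−p)·1 = 2p + 1
  -6p + 5 = 2p + 1  ⇒  -8p = -4  ⇒  p = 1/2.
The smuggler's indifference between route A and route B determines the customs officer's mixing probability q:
  the smuggler's expected payoff from route A: q·1 + (1−q)·(-3) = 4q - 3
  the smuggler's expected payoff from route B: q·(-5) + (1−q)·(-1) = -4q - 1
  4q - 3 = -4q - 1  ⇒  8q = 2  ⇒  q = 1/4.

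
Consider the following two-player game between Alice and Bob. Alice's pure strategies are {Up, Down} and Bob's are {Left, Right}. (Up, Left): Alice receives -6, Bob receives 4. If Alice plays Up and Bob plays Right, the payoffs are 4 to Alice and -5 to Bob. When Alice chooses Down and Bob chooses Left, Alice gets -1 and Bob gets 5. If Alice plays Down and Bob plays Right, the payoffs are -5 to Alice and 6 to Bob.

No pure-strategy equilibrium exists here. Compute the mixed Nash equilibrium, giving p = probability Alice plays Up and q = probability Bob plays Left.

In a mixed equilibrium Bob is indifferent between Left and Right; this condition fixes p.
  Bob's payoff from Left: p·4 + (1−p)·5 = -p + 5
  Bob's payoff from Right: p·(-5) + (1−p)·6 = -11p + 6
  -p + 5 = -11p + 6  ⇒  10p = 1  ⇒  p = 1/10.
In a mixed equilibrium Alice is indifferent between Up and Down; this condition fixes q.
  Alice's payoff from Up: q·(-6) + (1−q)·4 = -10q + 4
  Alice's payoff from Down: q·(-1) + (1−q)·(-5) = 4q - 5
  -10q + 4 = 4q - 5  ⇒  -14q = -9  ⇒  q = 9/14.

p = 1/10, q = 9/14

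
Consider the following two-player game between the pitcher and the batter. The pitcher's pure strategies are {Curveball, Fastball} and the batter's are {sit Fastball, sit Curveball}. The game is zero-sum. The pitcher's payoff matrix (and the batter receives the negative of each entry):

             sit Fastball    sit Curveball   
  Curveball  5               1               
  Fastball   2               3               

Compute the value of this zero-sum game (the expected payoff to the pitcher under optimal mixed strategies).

The batter's mix must leave the pitcher indifferent between Curveball and Fastball.
  the pitcher's expected payoff from Curveball: q·5 + (1−q)·1 = 4q + 1
  the pitcher's expected payoff from Fastball: q·2 + (1−q)·3 = -q + 3
  4q + 1 = -q + 3  ⇒  5q = 2  ⇒  q = 2/5.
The value is the pitcher's expected payoff against this mix (using Curveball): (2/5)·5 + (3/5)·1 = 13/5.

v = 13/5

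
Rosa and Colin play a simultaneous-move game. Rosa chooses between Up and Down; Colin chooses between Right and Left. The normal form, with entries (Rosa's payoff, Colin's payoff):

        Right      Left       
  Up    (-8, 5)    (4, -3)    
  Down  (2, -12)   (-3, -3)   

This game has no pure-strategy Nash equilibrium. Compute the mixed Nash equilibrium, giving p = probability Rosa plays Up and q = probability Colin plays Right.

Set Colin's expected payoff from Right equal to that from Left:
  Colin's payoff from Right: p·5 + (1−p)·(-12) = 17p - 12
  Colin's payoff from Left: p·(-3) + (1−p)·(-3) = -3
  17p - 12 = -3  ⇒  17p = 9  ⇒  p = 9/17.
For Rosa to be willing to mix, Rosa must be indifferent between Up and Down, which pins down Colin's mix.
  Rosa's payoff from Up: q·(-8) + (1−q)·4 = -12q + 4
  Rosa's payoff from Down: q·2 + (1−q)·(-3) = 5q - 3
  -12q + 4 = 5q - 3  ⇒  -17q = -7  ⇒  q = 7/17.

p = 9/17, q = 7/17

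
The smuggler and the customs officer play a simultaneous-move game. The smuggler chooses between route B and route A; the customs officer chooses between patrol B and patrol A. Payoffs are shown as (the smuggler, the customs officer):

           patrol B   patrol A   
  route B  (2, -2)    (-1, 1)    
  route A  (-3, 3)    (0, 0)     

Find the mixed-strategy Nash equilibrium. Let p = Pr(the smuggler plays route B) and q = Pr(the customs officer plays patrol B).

In a mixed equilibrium the customs officer is indifferent between patrol B and patrol A; this condition fixes p.
  the customs officer's expected payoff from patrol B: p·(-2) + (1−p)·3 = -5p + 3
  the customs officer's expected payoff from patrol A: p·1 + (1−p)·0 = p
  -5p + 3 = p  ⇒  -6p = -3  ⇒  p = 1/2.
The customs officer's mix must leave the smuggler indifferent between route B and route A.
  the smuggler's payoff to route B: q·2 + (1−q)·(-1) = 3q - 1
  the smuggler's payoff to route A: q·(-3) + (1−q)·0 = -3q
  3q - 1 = -3q  ⇒  6q = 1  ⇒  q = 1/6.

p = 1/2, q = 1/6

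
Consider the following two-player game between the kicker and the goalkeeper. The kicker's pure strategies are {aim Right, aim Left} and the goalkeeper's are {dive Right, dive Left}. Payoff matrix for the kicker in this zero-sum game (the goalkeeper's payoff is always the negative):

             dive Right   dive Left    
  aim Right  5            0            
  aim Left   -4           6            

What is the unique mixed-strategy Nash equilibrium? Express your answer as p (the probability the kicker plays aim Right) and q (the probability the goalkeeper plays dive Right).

Set the goalkeeper's expected payoff from dive Right equal to that from dive Left:
  the goalkeeper's payoff from dive Right: p·(-5) + (1−p)·4 = -9p + 4
  the goalkeeper's payoff from dive Left: p·0 + (1−p)·(-6) = 6p - 6
  -9p + 4 = 6p - 6  ⇒  -15p = -10  ⇒  p = 2/3.
The goalkeeper's mix must leave the kicker indifferent between aim Right and aim Left.
  the kicker's expected payoff from aim Right: q·5 + (1−q)·0 = 5q
  the kicker's expected payoff from aim Left: q·(-4) + (1−q)·6 = -10q + 6
  5q = -10q + 6  ⇒  15q = 6  ⇒  q = 2/5.

p = 2/3, q = 2/5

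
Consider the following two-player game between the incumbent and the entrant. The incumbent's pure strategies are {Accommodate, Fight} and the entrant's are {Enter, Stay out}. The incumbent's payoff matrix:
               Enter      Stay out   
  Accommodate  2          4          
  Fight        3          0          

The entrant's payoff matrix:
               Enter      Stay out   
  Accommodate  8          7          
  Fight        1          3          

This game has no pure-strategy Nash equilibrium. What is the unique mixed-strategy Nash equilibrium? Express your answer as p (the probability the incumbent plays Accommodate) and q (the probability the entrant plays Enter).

p = 2/3, q = 4/5

For the entrant to be willing to mix, the entrant must be indifferent between Enter and Stay out, which pins down the incumbent's mix.
  the entrant's expected payoff from Enter: p·8 + (1−p)·1 = 7p + 1
  the entrant's expected payoff from Stay out: p·7 + (1−p)·3 = 4p + 3
  7p + 1 = 4p + 3  ⇒  3p = 2  ⇒  p = 2/3.
The entrant's mix must leave the incumbent indifferent between Accommodate and Fight.
  the incumbent's expected payoff from Accommodate: q·2 + (1−q)·4 = -2q + 4
  the incumbent's expected payoff from Fight: q·3 + (1−q)·0 = 3q
  -2q + 4 = 3q  ⇒  -5q = -4  ⇒  q = 4/5.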